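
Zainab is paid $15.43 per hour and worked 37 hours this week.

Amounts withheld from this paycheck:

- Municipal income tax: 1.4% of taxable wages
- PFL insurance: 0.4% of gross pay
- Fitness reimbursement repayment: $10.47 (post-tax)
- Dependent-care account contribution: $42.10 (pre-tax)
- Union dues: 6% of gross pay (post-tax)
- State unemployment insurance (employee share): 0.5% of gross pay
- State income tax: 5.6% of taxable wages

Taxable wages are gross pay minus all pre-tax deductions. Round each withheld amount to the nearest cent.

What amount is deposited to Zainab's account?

$441.95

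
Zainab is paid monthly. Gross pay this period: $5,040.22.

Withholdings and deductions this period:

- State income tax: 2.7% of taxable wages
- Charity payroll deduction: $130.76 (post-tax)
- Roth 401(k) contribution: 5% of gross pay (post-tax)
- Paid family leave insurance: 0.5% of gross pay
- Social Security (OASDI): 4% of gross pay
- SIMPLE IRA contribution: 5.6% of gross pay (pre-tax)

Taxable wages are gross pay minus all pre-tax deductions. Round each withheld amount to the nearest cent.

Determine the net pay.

SIMPLE IRA contribution: $5,040.22 × 0.056 = $282.25
Taxable wages = $5,040.22 − $282.25 = $4,757.97
State income tax: $4,757.97 × 0.027 = $128.47
Social Security (OASDI): $5,040.22 × 0.04 = $201.61
Paid family leave insurance: $5,040.22 × 0.005 = $25.20
Charity payroll deduction: $130.76
Roth 401(k) contribution: $5,040.22 × 0.05 = $252.01
Total deductions = $282.25 + $128.47 + $201.61 + $25.20 + $130.76 + $252.01 = $1,020.30
Net pay = $5,040.22 − $1,020.30 = $4,019.92

$4,019.92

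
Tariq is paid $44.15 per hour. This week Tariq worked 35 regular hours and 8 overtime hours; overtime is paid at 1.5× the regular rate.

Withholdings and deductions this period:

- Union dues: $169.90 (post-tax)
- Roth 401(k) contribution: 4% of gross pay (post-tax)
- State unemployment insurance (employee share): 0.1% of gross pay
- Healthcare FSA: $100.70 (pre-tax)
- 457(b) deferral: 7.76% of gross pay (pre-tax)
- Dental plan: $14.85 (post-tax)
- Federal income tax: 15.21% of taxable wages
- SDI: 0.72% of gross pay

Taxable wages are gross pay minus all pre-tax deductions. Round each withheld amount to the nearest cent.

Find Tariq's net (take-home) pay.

Regular pay: 35 × $44.15 = $1,545.25
Overtime pay: 8 × $44.15 × 1.5 = $529.80
Gross pay = $1,545.25 + $529.80 = $2,075.05
Healthcare FSA: $100.70
457(b) deferral: $2,075.05 × 0.0776 = $161.02
Pre-tax total = $100.70 + $161.02 = $261.72
Taxable wages = $2,075.05 − $261.72 = $1,813.33
Federal income tax: $1,813.33 × 0.1521 = $275.81
State unemployment insurance (employee share): $2,075.05 × 0.001 = $2.08
SDI: $2,075.05 × 0.0072 = $14.94
Roth 401(k) contribution: $2,075.05 × 0.04 = $83.00
Dental plan: $14.85
Union dues: $169.90
Total deductions = $100.70 + $161.02 + $275.81 + $2.08 + $14.94 + $83.00 + $14.85 + $169.90 = $822.30
Net pay = $2,075.05 − $822.30 = $1,252.75

$1,252.75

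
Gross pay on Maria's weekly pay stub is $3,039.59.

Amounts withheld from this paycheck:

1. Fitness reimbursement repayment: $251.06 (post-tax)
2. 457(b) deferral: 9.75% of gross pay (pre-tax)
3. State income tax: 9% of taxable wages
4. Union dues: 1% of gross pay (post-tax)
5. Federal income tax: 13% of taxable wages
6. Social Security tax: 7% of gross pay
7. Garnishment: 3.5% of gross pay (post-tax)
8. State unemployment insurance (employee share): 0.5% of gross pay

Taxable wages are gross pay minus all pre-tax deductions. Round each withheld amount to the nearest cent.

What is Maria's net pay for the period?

457(b) deferral: $3,039.59 × 0.0975 = $296.36
Taxable wages = $3,039.59 − $296.36 = $2,743.23
State income tax: $2,743.23 × 0.09 = $246.89
Federal income tax: $2,743.23 × 0.13 = $356.62
Social Security tax: $3,039.59 × 0.07 = $212.77
State unemployment insurance (employee share): $3,039.59 × 0.005 = $15.20
Garnishment: $3,039.59 × 0.035 = $106.39
Union dues: $3,039.59 × 0.01 = $30.40
Fitness reimbursement repayment: $251.06
Total deductions = $296.36 + $246.89 + $356.62 + $212.77 + $15.20 + $106.39 + $30.40 + $251.06 = $1,515.69
Net pay = $3,039.59 − $1,515.69 = $1,523.90

$1,523.90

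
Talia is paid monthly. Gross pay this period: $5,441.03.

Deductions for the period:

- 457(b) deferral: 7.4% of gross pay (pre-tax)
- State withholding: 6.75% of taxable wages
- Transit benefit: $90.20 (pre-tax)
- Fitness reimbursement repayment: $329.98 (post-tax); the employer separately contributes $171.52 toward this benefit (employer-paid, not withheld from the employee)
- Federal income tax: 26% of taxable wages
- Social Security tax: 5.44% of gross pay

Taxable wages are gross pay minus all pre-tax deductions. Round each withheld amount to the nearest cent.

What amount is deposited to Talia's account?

$2,701.69

457(b) deferral: $5,441.03 × 0.074 = $402.64
Transit benefit: $90.20
Pre-tax total = $402.64 + $90.20 = $492.84
Taxable wages = $5,441.03 − $492.84 = $4,948.19
Federal income tax: $4,948.19 × 0.26 = $1,286.53
State withholding: $4,948.19 × 0.0675 = $334.00
Social Security tax: $5,441.03 × 0.0544 = $295.99
Fitness reimbursement repayment: $329.98
(Employer's $171.52 toward fitness reimbursement repayment is not withheld from the employee.)
Total deductions = $402.64 + $90.20 + $1,286.53 + $334.00 + $295.99 + $329.98 = $2,739.34
Net pay = $5,441.03 − $2,739.34 = $2,701.69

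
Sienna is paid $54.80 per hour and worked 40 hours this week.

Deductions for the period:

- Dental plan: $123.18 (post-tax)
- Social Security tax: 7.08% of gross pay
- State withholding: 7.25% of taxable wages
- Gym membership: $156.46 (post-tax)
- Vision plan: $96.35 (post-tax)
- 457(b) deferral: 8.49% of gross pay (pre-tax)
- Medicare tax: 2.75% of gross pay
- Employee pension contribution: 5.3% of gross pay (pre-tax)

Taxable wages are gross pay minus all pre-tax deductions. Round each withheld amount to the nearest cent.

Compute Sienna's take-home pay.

$1,161.26

Gross pay: 40 × $54.80 = $2,192.00
457(b) deferral: $2,192.00 × 0.0849 = $186.10
Employee pension contribution: $2,192.00 × 0.053 = $116.18
Pre-tax total = $186.10 + $116.18 = $302.28
Taxable wages = $2,192.00 − $302.28 = $1,889.72
State withholding: $1,889.72 × 0.0725 = $137.00
Social Security tax: $2,192.00 × 0.0708 = $155.19
Medicare tax: $2,192.00 × 0.0275 = $60.28
Vision plan: $96.35
Dental plan: $123.18
Gym membership: $156.46
Total deductions = $186.10 + $116.18 + $137.00 + $155.19 + $60.28 + $96.35 + $123.18 + $156.46 = $1,030.74
Net pay = $2,192.00 − $1,030.74 = $1,161.26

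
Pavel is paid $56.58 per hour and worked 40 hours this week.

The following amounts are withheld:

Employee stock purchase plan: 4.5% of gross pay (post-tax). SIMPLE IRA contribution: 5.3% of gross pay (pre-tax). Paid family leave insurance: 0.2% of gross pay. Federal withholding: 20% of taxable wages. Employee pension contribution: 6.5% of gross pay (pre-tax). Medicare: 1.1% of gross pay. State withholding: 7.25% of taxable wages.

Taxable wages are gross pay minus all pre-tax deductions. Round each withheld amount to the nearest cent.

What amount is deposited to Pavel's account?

$1,320.92

Gross pay: 40 × $56.58 = $2,263.20
SIMPLE IRA contribution: $2,263.20 × 0.053 = $119.95
Employee pension contribution: $2,263.20 × 0.065 = $147.11
Pre-tax total = $119.95 + $147.11 = $267.06
Taxable wages = $2,263.20 − $267.06 = $1,996.14
Federal withholding: $1,996.14 × 0.2 = $399.23
State withholding: $1,996.14 × 0.0725 = $144.72
Medicare: $2,263.20 × 0.011 = $24.90
Paid family leave insurance: $2,263.20 × 0.002 = $4.53
Employee stock purchase plan: $2,263.20 × 0.045 = $101.84
Total deductions = $119.95 + $147.11 + $399.23 + $144.72 + $24.90 + $4.53 + $101.84 = $942.28
Net pay = $2,263.20 − $942.28 = $1,320.92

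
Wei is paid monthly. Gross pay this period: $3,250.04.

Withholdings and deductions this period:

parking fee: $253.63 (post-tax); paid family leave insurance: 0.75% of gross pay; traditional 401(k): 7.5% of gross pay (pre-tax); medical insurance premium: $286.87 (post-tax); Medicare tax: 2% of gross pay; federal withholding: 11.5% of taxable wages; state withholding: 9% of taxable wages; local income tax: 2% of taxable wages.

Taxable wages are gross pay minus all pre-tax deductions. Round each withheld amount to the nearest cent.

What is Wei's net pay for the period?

$1,699.99

Traditional 401(k): $3,250.04 × 0.075 = $243.75
Taxable wages = $3,250.04 − $243.75 = $3,006.29
State withholding: $3,006.29 × 0.09 = $270.57
Local income tax: $3,006.29 × 0.02 = $60.13
Federal withholding: $3,006.29 × 0.115 = $345.72
Paid family leave insurance: $3,250.04 × 0.0075 = $24.38
Medicare tax: $3,250.04 × 0.02 = $65.00
Medical insurance premium: $286.87
Parking fee: $253.63
Total deductions = $243.75 + $270.57 + $60.13 + $345.72 + $24.38 + $65.00 + $286.87 + $253.63 = $1,550.05
Net pay = $3,250.04 − $1,550.05 = $1,699.99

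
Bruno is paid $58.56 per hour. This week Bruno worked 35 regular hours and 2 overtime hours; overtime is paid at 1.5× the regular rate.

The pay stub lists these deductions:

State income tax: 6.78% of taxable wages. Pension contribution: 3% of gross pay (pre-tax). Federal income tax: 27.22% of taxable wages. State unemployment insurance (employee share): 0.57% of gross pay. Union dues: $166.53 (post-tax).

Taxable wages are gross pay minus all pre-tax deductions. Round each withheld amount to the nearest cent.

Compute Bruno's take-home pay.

$1245.41

Regular pay: 35 × $58.56 = $2049.60
Overtime pay: 2 × $58.56 × 1.5 = $175.68
Gross pay = $2049.60 + $175.68 = $2225.28
Pension contribution: $2225.28 × 0.03 = $66.76
Taxable wages = $2225.28 − $66.76 = $2158.52
State income tax: $2158.52 × 0.0678 = $146.35
Federal income tax: $2158.52 × 0.2722 = $587.55
State unemployment insurance (employee share): $2225.28 × 0.0057 = $12.68
Union dues: $166.53
Total deductions = $66.76 + $146.35 + $587.55 + $12.68 + $166.53 = $979.87
Net pay = $2225.28 − $979.87 = $1245.41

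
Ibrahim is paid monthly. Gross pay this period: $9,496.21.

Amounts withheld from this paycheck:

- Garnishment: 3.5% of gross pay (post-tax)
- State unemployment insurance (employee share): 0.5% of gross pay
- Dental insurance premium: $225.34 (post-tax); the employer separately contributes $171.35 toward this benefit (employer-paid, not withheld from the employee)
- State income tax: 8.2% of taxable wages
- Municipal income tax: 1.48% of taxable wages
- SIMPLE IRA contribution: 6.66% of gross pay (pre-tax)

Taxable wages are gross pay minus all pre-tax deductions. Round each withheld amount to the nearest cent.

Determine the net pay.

$7,400.56

SIMPLE IRA contribution: $9,496.21 × 0.0666 = $632.45
Taxable wages = $9,496.21 − $632.45 = $8,863.76
State income tax: $8,863.76 × 0.082 = $726.83
Municipal income tax: $8,863.76 × 0.0148 = $131.18
State unemployment insurance (employee share): $9,496.21 × 0.005 = $47.48
Garnishment: $9,496.21 × 0.035 = $332.37
Dental insurance premium: $225.34
(Employer's $171.35 toward dental insurance premium is not withheld from the employee.)
Total deductions = $632.45 + $726.83 + $131.18 + $47.48 + $332.37 + $225.34 = $2,095.65
Net pay = $9,496.21 − $2,095.65 = $7,400.56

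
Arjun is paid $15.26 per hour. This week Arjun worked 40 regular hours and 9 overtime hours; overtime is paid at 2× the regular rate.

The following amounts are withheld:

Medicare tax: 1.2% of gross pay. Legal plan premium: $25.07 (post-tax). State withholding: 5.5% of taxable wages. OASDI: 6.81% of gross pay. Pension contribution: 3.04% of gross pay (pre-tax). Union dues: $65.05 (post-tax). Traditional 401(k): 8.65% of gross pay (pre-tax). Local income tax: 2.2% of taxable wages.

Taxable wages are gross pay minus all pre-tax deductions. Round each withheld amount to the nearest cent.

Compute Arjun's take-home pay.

$560.41

Regular pay: 40 × $15.26 = $610.40
Overtime pay: 9 × $15.26 × 2 = $274.68
Gross pay = $610.40 + $274.68 = $885.08
Traditional 401(k): $885.08 × 0.0865 = $76.56
Pension contribution: $885.08 × 0.0304 = $26.91
Pre-tax total = $76.56 + $26.91 = $103.47
Taxable wages = $885.08 − $103.47 = $781.61
State withholding: $781.61 × 0.055 = $42.99
Local income tax: $781.61 × 0.022 = $17.20
Medicare tax: $885.08 × 0.012 = $10.62
OASDI: $885.08 × 0.0681 = $60.27
Union dues: $65.05
Legal plan premium: $25.07
Total deductions = $76.56 + $26.91 + $42.99 + $17.20 + $10.62 + $60.27 + $65.05 + $25.07 = $324.67
Net pay = $885.08 − $324.67 = $560.41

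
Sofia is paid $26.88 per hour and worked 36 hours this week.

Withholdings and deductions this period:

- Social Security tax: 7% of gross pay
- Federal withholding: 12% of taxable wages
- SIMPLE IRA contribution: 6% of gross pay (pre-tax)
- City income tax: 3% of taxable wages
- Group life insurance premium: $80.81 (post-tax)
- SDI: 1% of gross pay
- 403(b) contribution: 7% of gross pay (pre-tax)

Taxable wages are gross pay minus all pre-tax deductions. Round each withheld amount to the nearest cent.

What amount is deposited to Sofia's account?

$557.36

Gross pay: 36 × $26.88 = $967.68
SIMPLE IRA contribution: $967.68 × 0.06 = $58.06
403(b) contribution: $967.68 × 0.07 = $67.74
Pre-tax total = $58.06 + $67.74 = $125.80
Taxable wages = $967.68 − $125.80 = $841.88
City income tax: $841.88 × 0.03 = $25.26
Federal withholding: $841.88 × 0.12 = $101.03
SDI: $967.68 × 0.01 = $9.68
Social Security tax: $967.68 × 0.07 = $67.74
Group life insurance premium: $80.81
Total deductions = $58.06 + $67.74 + $25.26 + $101.03 + $9.68 + $67.74 + $80.81 = $410.32
Net pay = $967.68 − $410.32 = $557.36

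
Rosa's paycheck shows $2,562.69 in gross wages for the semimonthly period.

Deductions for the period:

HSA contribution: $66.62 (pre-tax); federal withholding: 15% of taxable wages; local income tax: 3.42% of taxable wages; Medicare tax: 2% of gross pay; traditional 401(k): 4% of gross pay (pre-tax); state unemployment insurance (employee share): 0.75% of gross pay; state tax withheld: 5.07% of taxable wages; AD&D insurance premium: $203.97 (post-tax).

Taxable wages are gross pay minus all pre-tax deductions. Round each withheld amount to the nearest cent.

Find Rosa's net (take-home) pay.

$1,556.88

HSA contribution: $66.62
Traditional 401(k): $2,562.69 × 0.04 = $102.51
Pre-tax total = $66.62 + $102.51 = $169.13
Taxable wages = $2,562.69 − $169.13 = $2,393.56
Local income tax: $2,393.56 × 0.0342 = $81.86
Federal withholding: $2,393.56 × 0.15 = $359.03
State tax withheld: $2,393.56 × 0.0507 = $121.35
State unemployment insurance (employee share): $2,562.69 × 0.0075 = $19.22
Medicare tax: $2,562.69 × 0.02 = $51.25
AD&D insurance premium: $203.97
Total deductions = $66.62 + $102.51 + $81.86 + $359.03 + $121.35 + $19.22 + $51.25 + $203.97 = $1,005.81
Net pay = $2,562.69 − $1,005.81 = $1,556.88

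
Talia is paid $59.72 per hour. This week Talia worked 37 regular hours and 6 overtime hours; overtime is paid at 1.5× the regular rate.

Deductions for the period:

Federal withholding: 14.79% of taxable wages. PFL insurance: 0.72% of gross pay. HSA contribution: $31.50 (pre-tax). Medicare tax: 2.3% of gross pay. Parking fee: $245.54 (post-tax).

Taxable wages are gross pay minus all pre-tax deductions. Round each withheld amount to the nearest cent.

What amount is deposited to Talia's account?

Regular pay: 37 × $59.72 = $2209.64
Overtime pay: 6 × $59.72 × 1.5 = $537.48
Gross pay = $2209.64 + $537.48 = $2747.12
HSA contribution: $31.50
Taxable wages = $2747.12 − $31.50 = $2715.62
Federal withholding: $2715.62 × 0.1479 = $401.64
Medicare tax: $2747.12 × 0.023 = $63.18
PFL insurance: $2747.12 × 0.0072 = $19.78
Parking fee: $245.54
Total deductions = $31.50 + $401.64 + $63.18 + $19.78 + $245.54 = $761.64
Net pay = $2747.12 − $761.64 = $1985.48

$1985.48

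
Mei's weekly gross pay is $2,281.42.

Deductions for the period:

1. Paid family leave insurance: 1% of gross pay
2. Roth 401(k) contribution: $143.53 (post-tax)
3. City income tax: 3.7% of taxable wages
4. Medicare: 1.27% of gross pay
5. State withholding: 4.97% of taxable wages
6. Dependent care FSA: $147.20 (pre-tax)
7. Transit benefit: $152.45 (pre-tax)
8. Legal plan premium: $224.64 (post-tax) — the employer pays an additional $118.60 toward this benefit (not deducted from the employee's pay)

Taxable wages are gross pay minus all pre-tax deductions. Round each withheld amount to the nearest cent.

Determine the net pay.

$1,390.00

Transit benefit: $152.45
Dependent care FSA: $147.20
Pre-tax total = $152.45 + $147.20 = $299.65
Taxable wages = $2,281.42 − $299.65 = $1,981.77
City income tax: $1,981.77 × 0.037 = $73.33
State withholding: $1,981.77 × 0.0497 = $98.49
Medicare: $2,281.42 × 0.0127 = $28.97
Paid family leave insurance: $2,281.42 × 0.01 = $22.81
Roth 401(k) contribution: $143.53
Legal plan premium: $224.64
(Employer's $118.60 toward legal plan premium is not withheld from the employee.)
Total deductions = $152.45 + $147.20 + $73.33 + $98.49 + $28.97 + $22.81 + $143.53 + $224.64 = $891.42
Net pay = $2,281.42 − $891.42 = $1,390.00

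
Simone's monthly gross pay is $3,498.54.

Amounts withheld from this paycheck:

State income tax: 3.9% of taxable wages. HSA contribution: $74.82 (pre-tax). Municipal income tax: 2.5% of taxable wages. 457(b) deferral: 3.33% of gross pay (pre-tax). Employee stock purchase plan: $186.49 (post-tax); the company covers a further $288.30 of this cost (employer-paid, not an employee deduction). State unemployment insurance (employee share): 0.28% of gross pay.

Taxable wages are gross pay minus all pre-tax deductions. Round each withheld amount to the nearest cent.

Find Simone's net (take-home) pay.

457(b) deferral: $3,498.54 × 0.0333 = $116.50
HSA contribution: $74.82
Pre-tax total = $116.50 + $74.82 = $191.32
Taxable wages = $3,498.54 − $191.32 = $3,307.22
State income tax: $3,307.22 × 0.039 = $128.98
Municipal income tax: $3,307.22 × 0.025 = $82.68
State unemployment insurance (employee share): $3,498.54 × 0.0028 = $9.80
Employee stock purchase plan: $186.49
(Employer's $288.30 toward employee stock purchase plan is not withheld from the employee.)
Total deductions = $116.50 + $74.82 + $128.98 + $82.68 + $9.80 + $186.49 = $599.27
Net pay = $3,498.54 − $599.27 = $2,899.27

$2,899.27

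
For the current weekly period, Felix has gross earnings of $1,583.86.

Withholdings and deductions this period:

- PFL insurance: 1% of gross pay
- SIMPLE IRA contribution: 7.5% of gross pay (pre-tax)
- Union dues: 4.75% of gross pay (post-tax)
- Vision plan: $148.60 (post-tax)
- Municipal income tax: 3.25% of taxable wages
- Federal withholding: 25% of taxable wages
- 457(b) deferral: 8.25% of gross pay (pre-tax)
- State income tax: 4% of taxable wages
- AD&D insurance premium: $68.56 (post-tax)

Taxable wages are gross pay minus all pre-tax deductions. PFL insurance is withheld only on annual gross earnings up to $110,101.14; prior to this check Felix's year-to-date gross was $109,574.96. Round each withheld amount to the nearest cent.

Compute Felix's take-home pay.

$606.40

457(b) deferral: $1,583.86 × 0.0825 = $130.67
SIMPLE IRA contribution: $1,583.86 × 0.075 = $118.79
Pre-tax total = $130.67 + $118.79 = $249.46
Taxable wages = $1,583.86 − $249.46 = $1,334.40
Municipal income tax: $1,334.40 × 0.0325 = $43.37
State income tax: $1,334.40 × 0.04 = $53.38
Federal withholding: $1,334.40 × 0.25 = $333.60
PFL insurance: only $110,101.14 − $109,574.96 = $526.18 of this check is subject → $526.18 × 0.01 = $5.26
Union dues: $1,583.86 × 0.0475 = $75.23
AD&D insurance premium: $68.56
Vision plan: $148.60
Total deductions = $130.67 + $118.79 + $43.37 + $53.38 + $333.60 + $5.26 + $75.23 + $68.56 + $148.60 = $977.46
Net pay = $1,583.86 − $977.46 = $606.40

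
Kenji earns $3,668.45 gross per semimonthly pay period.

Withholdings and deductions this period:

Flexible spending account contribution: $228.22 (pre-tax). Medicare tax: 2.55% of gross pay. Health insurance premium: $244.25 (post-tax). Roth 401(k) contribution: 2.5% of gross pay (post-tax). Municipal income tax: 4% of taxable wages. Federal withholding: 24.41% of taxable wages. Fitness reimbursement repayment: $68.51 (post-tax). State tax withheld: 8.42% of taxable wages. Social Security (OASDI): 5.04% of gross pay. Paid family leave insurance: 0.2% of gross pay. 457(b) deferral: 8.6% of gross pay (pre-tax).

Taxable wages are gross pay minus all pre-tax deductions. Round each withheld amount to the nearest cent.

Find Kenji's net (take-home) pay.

$1,283.65

457(b) deferral: $3,668.45 × 0.086 = $315.49
Flexible spending account contribution: $228.22
Pre-tax total = $315.49 + $228.22 = $543.71
Taxable wages = $3,668.45 − $543.71 = $3,124.74
Federal withholding: $3,124.74 × 0.2441 = $762.75
State tax withheld: $3,124.74 × 0.0842 = $263.10
Municipal income tax: $3,124.74 × 0.04 = $124.99
Social Security (OASDI): $3,668.45 × 0.0504 = $184.89
Paid family leave insurance: $3,668.45 × 0.002 = $7.34
Medicare tax: $3,668.45 × 0.0255 = $93.55
Fitness reimbursement repayment: $68.51
Roth 401(k) contribution: $3,668.45 × 0.025 = $91.71
Health insurance premium: $244.25
Total deductions = $315.49 + $228.22 + $762.75 + $263.10 + $124.99 + $184.89 + $7.34 + $93.55 + $68.51 + $91.71 + $244.25 = $2,384.80
Net pay = $3,668.45 − $2,384.80 = $1,283.65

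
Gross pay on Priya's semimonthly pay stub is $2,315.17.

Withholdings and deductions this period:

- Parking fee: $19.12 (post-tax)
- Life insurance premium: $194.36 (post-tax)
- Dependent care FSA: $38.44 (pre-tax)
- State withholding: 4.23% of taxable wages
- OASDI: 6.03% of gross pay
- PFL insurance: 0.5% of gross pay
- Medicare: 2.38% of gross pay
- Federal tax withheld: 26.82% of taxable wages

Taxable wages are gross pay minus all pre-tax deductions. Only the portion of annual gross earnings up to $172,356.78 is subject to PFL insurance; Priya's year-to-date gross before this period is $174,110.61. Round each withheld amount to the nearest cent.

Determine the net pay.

$1,161.62

Dependent care FSA: $38.44
Taxable wages = $2,315.17 − $38.44 = $2,276.73
State withholding: $2,276.73 × 0.0423 = $96.31
Federal tax withheld: $2,276.73 × 0.2682 = $610.62
OASDI: $2,315.17 × 0.0603 = $139.60
PFL insurance: annual cap $172,356.78 already reached (YTD $174,110.61), so $0.00
Medicare: $2,315.17 × 0.0238 = $55.10
Life insurance premium: $194.36
Parking fee: $19.12
Total deductions = $38.44 + $96.31 + $610.62 + $139.60 + $0.00 + $55.10 + $194.36 + $19.12 = $1,153.55
Net pay = $2,315.17 − $1,153.55 = $1,161.62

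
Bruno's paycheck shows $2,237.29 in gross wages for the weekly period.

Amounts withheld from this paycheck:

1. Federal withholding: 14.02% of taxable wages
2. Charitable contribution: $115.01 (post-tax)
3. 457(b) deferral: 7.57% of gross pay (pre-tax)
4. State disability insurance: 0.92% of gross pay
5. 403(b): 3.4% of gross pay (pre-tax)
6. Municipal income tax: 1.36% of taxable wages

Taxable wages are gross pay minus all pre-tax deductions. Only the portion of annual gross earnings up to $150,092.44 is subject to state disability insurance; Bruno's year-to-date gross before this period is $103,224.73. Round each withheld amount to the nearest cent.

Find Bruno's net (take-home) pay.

$1,549.92

403(b): $2,237.29 × 0.034 = $76.07
457(b) deferral: $2,237.29 × 0.0757 = $169.36
Pre-tax total = $76.07 + $169.36 = $245.43
Taxable wages = $2,237.29 − $245.43 = $1,991.86
Municipal income tax: $1,991.86 × 0.0136 = $27.09
Federal withholding: $1,991.86 × 0.1402 = $279.26
State disability insurance: cap not yet reached, full $2,237.29 is subject → $2,237.29 × 0.0092 = $20.58
Charitable contribution: $115.01
Total deductions = $76.07 + $169.36 + $27.09 + $279.26 + $20.58 + $115.01 = $687.37
Net pay = $2,237.29 − $687.37 = $1,549.92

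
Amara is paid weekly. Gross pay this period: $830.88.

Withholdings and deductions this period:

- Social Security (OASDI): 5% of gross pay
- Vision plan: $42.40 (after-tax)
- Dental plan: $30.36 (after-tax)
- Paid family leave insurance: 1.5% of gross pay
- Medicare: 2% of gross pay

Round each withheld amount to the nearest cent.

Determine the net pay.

$687.50

Social Security (OASDI): $830.88 × 0.05 = $41.54
Paid family leave insurance: $830.88 × 0.015 = $12.46
Medicare: $830.88 × 0.02 = $16.62
Dental plan: $30.36
Vision plan: $42.40
Total deductions = $41.54 + $12.46 + $16.62 + $30.36 + $42.40 = $143.38
Net pay = $830.88 − $143.38 = $687.50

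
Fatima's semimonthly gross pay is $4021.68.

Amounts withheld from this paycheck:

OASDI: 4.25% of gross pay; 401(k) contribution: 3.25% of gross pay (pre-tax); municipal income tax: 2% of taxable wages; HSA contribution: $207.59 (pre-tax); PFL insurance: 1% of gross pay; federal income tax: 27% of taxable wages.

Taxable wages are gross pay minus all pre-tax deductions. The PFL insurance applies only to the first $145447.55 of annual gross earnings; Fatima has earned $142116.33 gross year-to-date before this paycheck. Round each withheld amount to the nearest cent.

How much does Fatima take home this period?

401(k) contribution: $4021.68 × 0.0325 = $130.70
HSA contribution: $207.59
Pre-tax total = $130.70 + $207.59 = $338.29
Taxable wages = $4021.68 − $338.29 = $3683.39
Federal income tax: $3683.39 × 0.27 = $994.52
Municipal income tax: $3683.39 × 0.02 = $73.67
OASDI: $4021.68 × 0.0425 = $170.92
PFL insurance: only $145447.55 − $142116.33 = $3331.22 of this check is subject → $3331.22 × 0.01 = $33.31
Total deductions = $130.70 + $207.59 + $994.52 + $73.67 + $170.92 + $33.31 = $1610.71
Net pay = $4021.68 − $1610.71 = $2410.97

$2410.97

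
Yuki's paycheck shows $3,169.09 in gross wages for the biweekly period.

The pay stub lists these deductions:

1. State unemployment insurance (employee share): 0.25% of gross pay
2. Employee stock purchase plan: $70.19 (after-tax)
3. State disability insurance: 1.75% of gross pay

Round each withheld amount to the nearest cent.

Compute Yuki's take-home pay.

State unemployment insurance (employee share): $3,169.09 × 0.0025 = $7.92
State disability insurance: $3,169.09 × 0.0175 = $55.46
Employee stock purchase plan: $70.19
Total deductions = $7.92 + $55.46 + $70.19 = $133.57
Net pay = $3,169.09 − $133.57 = $3,035.52

$3,035.52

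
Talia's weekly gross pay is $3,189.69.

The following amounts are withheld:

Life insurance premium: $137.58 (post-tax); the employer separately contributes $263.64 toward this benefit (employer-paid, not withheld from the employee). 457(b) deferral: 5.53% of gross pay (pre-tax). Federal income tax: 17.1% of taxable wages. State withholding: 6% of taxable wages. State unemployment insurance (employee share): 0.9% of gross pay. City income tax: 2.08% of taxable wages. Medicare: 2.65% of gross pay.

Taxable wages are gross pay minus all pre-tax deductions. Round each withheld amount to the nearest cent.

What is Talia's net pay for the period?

457(b) deferral: $3,189.69 × 0.0553 = $176.39
Taxable wages = $3,189.69 − $176.39 = $3,013.30
Federal income tax: $3,013.30 × 0.171 = $515.27
City income tax: $3,013.30 × 0.0208 = $62.68
State withholding: $3,013.30 × 0.06 = $180.80
Medicare: $3,189.69 × 0.0265 = $84.53
State unemployment insurance (employee share): $3,189.69 × 0.009 = $28.71
Life insurance premium: $137.58
(Employer's $263.64 toward life insurance premium is not withheld from the employee.)
Total deductions = $176.39 + $515.27 + $62.68 + $180.80 + $84.53 + $28.71 + $137.58 = $1,185.96
Net pay = $3,189.69 − $1,185.96 = $2,003.73

$2,003.73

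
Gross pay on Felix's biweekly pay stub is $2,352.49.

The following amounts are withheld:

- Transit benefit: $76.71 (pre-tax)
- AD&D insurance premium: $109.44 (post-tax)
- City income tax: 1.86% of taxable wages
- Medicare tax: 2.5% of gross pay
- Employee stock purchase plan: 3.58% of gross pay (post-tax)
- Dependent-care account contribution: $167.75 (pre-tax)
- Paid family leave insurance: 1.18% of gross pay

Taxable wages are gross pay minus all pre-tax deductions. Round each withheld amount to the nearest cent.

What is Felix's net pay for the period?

$1,788.59

Transit benefit: $76.71
Dependent-care account contribution: $167.75
Pre-tax total = $76.71 + $167.75 = $244.46
Taxable wages = $2,352.49 − $244.46 = $2,108.03
City income tax: $2,108.03 × 0.0186 = $39.21
Paid family leave insurance: $2,352.49 × 0.0118 = $27.76
Medicare tax: $2,352.49 × 0.025 = $58.81
Employee stock purchase plan: $2,352.49 × 0.0358 = $84.22
AD&D insurance premium: $109.44
Total deductions = $76.71 + $167.75 + $39.21 + $27.76 + $58.81 + $84.22 + $109.44 = $563.90
Net pay = $2,352.49 − $563.90 = $1,788.59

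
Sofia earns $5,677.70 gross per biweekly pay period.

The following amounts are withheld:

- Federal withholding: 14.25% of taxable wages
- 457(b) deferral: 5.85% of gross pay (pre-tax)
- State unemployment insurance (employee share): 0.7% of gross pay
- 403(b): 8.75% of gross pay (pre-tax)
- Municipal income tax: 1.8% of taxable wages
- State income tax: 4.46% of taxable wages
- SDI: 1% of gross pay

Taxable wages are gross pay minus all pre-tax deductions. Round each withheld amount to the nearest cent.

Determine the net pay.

$3,757.75

403(b): $5,677.70 × 0.0875 = $496.80
457(b) deferral: $5,677.70 × 0.0585 = $332.15
Pre-tax total = $496.80 + $332.15 = $828.95
Taxable wages = $5,677.70 − $828.95 = $4,848.75
Municipal income tax: $4,848.75 × 0.018 = $87.28
Federal withholding: $4,848.75 × 0.1425 = $690.95
State income tax: $4,848.75 × 0.0446 = $216.25
SDI: $5,677.70 × 0.01 = $56.78
State unemployment insurance (employee share): $5,677.70 × 0.007 = $39.74
Total deductions = $496.80 + $332.15 + $87.28 + $690.95 + $216.25 + $56.78 + $39.74 = $1,919.95
Net pay = $5,677.70 − $1,919.95 = $3,757.75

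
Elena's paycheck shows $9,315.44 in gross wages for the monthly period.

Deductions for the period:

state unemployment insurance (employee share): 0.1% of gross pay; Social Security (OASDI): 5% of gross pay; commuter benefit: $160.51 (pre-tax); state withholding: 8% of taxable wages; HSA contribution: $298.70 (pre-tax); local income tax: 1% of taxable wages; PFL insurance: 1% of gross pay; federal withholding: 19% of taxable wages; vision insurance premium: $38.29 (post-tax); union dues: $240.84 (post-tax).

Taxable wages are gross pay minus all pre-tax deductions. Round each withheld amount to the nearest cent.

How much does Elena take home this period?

Commuter benefit: $160.51
HSA contribution: $298.70
Pre-tax total = $160.51 + $298.70 = $459.21
Taxable wages = $9,315.44 − $459.21 = $8,856.23
State withholding: $8,856.23 × 0.08 = $708.50
Federal withholding: $8,856.23 × 0.19 = $1,682.68
Local income tax: $8,856.23 × 0.01 = $88.56
Social Security (OASDI): $9,315.44 × 0.05 = $465.77
State unemployment insurance (employee share): $9,315.44 × 0.001 = $9.32
PFL insurance: $9,315.44 × 0.01 = $93.15
Vision insurance premium: $38.29
Union dues: $240.84
Total deductions = $160.51 + $298.70 + $708.50 + $1,682.68 + $88.56 + $465.77 + $9.32 + $93.15 + $38.29 + $240.84 = $3,786.32
Net pay = $9,315.44 − $3,786.32 = $5,529.12

$5,529.12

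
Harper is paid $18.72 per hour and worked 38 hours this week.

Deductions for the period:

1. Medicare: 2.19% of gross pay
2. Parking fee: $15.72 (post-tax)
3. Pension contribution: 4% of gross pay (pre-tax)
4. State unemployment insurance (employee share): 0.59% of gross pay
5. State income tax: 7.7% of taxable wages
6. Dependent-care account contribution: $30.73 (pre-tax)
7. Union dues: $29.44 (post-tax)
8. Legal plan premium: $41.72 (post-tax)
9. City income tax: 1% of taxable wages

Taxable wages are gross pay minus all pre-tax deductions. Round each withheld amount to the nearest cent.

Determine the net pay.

$488.78

Gross pay: 38 × $18.72 = $711.36
Dependent-care account contribution: $30.73
Pension contribution: $711.36 × 0.04 = $28.45
Pre-tax total = $30.73 + $28.45 = $59.18
Taxable wages = $711.36 − $59.18 = $652.18
State income tax: $652.18 × 0.077 = $50.22
City income tax: $652.18 × 0.01 = $6.52
Medicare: $711.36 × 0.0219 = $15.58
State unemployment insurance (employee share): $711.36 × 0.0059 = $4.20
Parking fee: $15.72
Union dues: $29.44
Legal plan premium: $41.72
Total deductions = $30.73 + $28.45 + $50.22 + $6.52 + $15.58 + $4.20 + $15.72 + $29.44 + $41.72 = $222.58
Net pay = $711.36 − $222.58 = $488.78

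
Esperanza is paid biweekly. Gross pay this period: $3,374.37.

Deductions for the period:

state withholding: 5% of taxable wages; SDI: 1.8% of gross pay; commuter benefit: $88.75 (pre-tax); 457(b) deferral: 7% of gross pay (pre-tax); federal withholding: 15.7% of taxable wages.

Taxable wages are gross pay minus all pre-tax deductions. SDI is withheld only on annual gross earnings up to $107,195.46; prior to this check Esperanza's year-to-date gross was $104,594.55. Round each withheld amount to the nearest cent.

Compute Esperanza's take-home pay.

457(b) deferral: $3,374.37 × 0.07 = $236.21
Commuter benefit: $88.75
Pre-tax total = $236.21 + $88.75 = $324.96
Taxable wages = $3,374.37 − $324.96 = $3,049.41
Federal withholding: $3,049.41 × 0.157 = $478.76
State withholding: $3,049.41 × 0.05 = $152.47
SDI: only $107,195.46 − $104,594.55 = $2,600.91 of this check is subject → $2,600.91 × 0.018 = $46.82
Total deductions = $236.21 + $88.75 + $478.76 + $152.47 + $46.82 = $1,003.01
Net pay = $3,374.37 − $1,003.01 = $2,371.36

$2,371.36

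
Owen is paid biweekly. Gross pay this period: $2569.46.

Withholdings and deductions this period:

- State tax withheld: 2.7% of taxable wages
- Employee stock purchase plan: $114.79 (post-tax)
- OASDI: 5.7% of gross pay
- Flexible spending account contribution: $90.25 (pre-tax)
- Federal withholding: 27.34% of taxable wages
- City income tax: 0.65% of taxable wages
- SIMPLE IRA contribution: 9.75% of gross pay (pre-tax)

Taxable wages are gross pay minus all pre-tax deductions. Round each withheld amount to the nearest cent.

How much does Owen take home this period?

Flexible spending account contribution: $90.25
SIMPLE IRA contribution: $2569.46 × 0.0975 = $250.52
Pre-tax total = $90.25 + $250.52 = $340.77
Taxable wages = $2569.46 − $340.77 = $2228.69
State tax withheld: $2228.69 × 0.027 = $60.17
City income tax: $2228.69 × 0.0065 = $14.49
Federal withholding: $2228.69 × 0.2734 = $609.32
OASDI: $2569.46 × 0.057 = $146.46
Employee stock purchase plan: $114.79
Total deductions = $90.25 + $250.52 + $60.17 + $14.49 + $609.32 + $146.46 + $114.79 = $1286.00
Net pay = $2569.46 − $1286.00 = $1283.46

$1283.46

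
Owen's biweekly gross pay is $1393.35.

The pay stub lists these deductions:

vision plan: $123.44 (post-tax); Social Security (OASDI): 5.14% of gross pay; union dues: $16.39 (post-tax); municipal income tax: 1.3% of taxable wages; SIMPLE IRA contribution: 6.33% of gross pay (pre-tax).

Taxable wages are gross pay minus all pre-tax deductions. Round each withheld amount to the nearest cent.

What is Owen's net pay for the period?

$1076.73

SIMPLE IRA contribution: $1393.35 × 0.0633 = $88.20
Taxable wages = $1393.35 − $88.20 = $1305.15
Municipal income tax: $1305.15 × 0.013 = $16.97
Social Security (OASDI): $1393.35 × 0.0514 = $71.62
Union dues: $16.39
Vision plan: $123.44
Total deductions = $88.20 + $16.97 + $71.62 + $16.39 + $123.44 = $316.62
Net pay = $1393.35 − $316.62 = $1076.73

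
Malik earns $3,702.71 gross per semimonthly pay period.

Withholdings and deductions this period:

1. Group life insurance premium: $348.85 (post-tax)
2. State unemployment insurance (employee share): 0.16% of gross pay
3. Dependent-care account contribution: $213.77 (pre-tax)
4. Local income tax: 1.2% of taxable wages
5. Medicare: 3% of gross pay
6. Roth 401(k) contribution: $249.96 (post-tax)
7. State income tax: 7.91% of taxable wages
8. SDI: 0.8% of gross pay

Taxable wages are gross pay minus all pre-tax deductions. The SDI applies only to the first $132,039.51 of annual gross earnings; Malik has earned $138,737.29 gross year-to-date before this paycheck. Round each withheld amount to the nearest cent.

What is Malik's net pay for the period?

Dependent-care account contribution: $213.77
Taxable wages = $3,702.71 − $213.77 = $3,488.94
Local income tax: $3,488.94 × 0.012 = $41.87
State income tax: $3,488.94 × 0.0791 = $275.98
State unemployment insurance (employee share): $3,702.71 × 0.0016 = $5.92
Medicare: $3,702.71 × 0.03 = $111.08
SDI: annual cap $132,039.51 already reached (YTD $138,737.29), so $0.00
Group life insurance premium: $348.85
Roth 401(k) contribution: $249.96
Total deductions = $213.77 + $41.87 + $275.98 + $5.92 + $111.08 + $0.00 + $348.85 + $249.96 = $1,247.43
Net pay = $3,702.71 − $1,247.43 = $2,455.28

$2,455.28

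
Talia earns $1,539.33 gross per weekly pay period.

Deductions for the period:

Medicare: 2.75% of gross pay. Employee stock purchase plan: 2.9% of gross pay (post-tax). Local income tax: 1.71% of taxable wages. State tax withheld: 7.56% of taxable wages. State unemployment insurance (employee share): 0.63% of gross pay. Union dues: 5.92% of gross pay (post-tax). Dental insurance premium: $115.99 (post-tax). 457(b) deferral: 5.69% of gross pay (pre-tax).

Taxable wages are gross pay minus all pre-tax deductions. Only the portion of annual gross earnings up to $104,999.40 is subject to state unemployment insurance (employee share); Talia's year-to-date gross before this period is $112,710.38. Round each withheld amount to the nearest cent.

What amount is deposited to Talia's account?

457(b) deferral: $1,539.33 × 0.0569 = $87.59
Taxable wages = $1,539.33 − $87.59 = $1,451.74
State tax withheld: $1,451.74 × 0.0756 = $109.75
Local income tax: $1,451.74 × 0.0171 = $24.82
State unemployment insurance (employee share): annual cap $104,999.40 already reached (YTD $112,710.38), so $0.00
Medicare: $1,539.33 × 0.0275 = $42.33
Employee stock purchase plan: $1,539.33 × 0.029 = $44.64
Dental insurance premium: $115.99
Union dues: $1,539.33 × 0.0592 = $91.13
Total deductions = $87.59 + $109.75 + $24.82 + $0.00 + $42.33 + $44.64 + $115.99 + $91.13 = $516.25
Net pay = $1,539.33 − $516.25 = $1,023.08

$1,023.08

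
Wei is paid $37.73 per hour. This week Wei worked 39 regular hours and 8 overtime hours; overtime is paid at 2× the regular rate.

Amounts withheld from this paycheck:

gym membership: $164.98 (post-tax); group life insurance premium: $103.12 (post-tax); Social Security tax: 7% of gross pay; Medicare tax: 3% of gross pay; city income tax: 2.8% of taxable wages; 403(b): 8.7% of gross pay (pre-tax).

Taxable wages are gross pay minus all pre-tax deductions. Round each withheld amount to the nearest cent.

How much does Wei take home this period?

$1365.95

Regular pay: 39 × $37.73 = $1471.47
Overtime pay: 8 × $37.73 × 2 = $603.68
Gross pay = $1471.47 + $603.68 = $2075.15
403(b): $2075.15 × 0.087 = $180.54
Taxable wages = $2075.15 − $180.54 = $1894.61
City income tax: $1894.61 × 0.028 = $53.05
Social Security tax: $2075.15 × 0.07 = $145.26
Medicare tax: $2075.15 × 0.03 = $62.25
Gym membership: $164.98
Group life insurance premium: $103.12
Total deductions = $180.54 + $53.05 + $145.26 + $62.25 + $164.98 + $103.12 = $709.20
Net pay = $2075.15 − $709.20 = $1365.95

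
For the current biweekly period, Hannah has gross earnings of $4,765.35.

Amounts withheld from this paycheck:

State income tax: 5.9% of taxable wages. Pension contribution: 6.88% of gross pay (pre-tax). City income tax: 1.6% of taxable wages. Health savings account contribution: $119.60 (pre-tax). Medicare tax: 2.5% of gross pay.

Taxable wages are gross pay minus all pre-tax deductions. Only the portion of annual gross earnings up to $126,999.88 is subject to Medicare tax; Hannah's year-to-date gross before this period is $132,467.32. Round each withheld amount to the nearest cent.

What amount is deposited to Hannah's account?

Health savings account contribution: $119.60
Pension contribution: $4,765.35 × 0.0688 = $327.86
Pre-tax total = $119.60 + $327.86 = $447.46
Taxable wages = $4,765.35 − $447.46 = $4,317.89
State income tax: $4,317.89 × 0.059 = $254.76
City income tax: $4,317.89 × 0.016 = $69.09
Medicare tax: annual cap $126,999.88 already reached (YTD $132,467.32), so $0.00
Total deductions = $119.60 + $327.86 + $254.76 + $69.09 + $0.00 = $771.31
Net pay = $4,765.35 − $771.31 = $3,994.04

$3,994.04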